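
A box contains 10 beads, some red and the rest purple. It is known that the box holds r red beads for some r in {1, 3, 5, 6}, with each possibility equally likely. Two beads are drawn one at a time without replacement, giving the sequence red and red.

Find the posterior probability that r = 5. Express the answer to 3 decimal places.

Compute the likelihood of the observed sequence for each case: P(data | r = 1) = (1/10)(0/9) = 0; P(data | r = 3) = (3/10)(2/9) = 1/15; P(data | r = 5) = (5/10)(4/9) = 2/9; P(data | r = 6) = (6/10)(5/9) = 1/3.
Weighting by the prior gives 1/4 · 0 = 0, 1/4 · 1/15 = 1/60, 1/4 · 2/9 = 1/18, 1/4 · 1/3 = 1/12; these sum to 7/45.
So P(r = 5 | data) = (1/18) / (7/45) = 5/14.

0.357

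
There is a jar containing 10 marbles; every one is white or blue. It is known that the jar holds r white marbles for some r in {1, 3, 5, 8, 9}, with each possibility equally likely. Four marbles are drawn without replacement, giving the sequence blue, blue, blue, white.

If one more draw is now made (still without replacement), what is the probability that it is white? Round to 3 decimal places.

0.286

Compute the likelihood of the observed sequence for each case: P(data | r = 1) = (9/10)(8/9)(7/8)(1/7) = 0.1; P(data | r = 3) = (7/10)(6/9)(5/8)(3/7) = 0.125; P(data | r = 5) = (5/10)(4/9)(3/8)(5/7) = 0.059524; P(data | r = 8) = (2/10)(1/9)(0/8) = 0; P(data | r = 9) = (1/10)(0/9) = 0.
Multiplying each by its prior: 1/5 · 0.1 = 0.02, 1/5 · 0.125 = 0.025, 1/5 · 0.059524 = 0.011905, 1/5 · 0 = 0, 1/5 · 0 = 0; summing to 0.056905.
Normalising, the posterior is P(r = 1 | data) = 0.35146, P(r = 3 | data) = 0.43933, P(r = 5 | data) = 0.20921, P(r = 8 | data) = 0, P(r = 9 | data) = 0.
So P(white next | data) = Σ P(white next | H) P(H | data) = (0)(0.35146) + (1/3)(0.43933) + (2/3)(0.20921) = 0.28591.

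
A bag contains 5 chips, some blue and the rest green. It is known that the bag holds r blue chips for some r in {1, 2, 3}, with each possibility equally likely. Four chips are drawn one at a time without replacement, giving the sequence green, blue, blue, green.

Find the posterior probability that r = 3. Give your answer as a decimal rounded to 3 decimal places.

0.500

Compute the likelihood of the observed sequence for each case: P(data | r = 1) = (4/5)(1/4)(0/3) = 0; P(data | r = 2) = (3/5)(2/4)(1/3)(2/2) = 1/10; P(data | r = 3) = (2/5)(3/4)(2/3)(1/2) = 1/10.
The prior-weighted likelihoods are 1/3 · 0 = 0, 1/3 · 1/10 = 1/30, 1/3 · 1/10 = 1/30; with total 1/15.
So P(r = 3 | data) = (1/30) / (1/15) = 1/2.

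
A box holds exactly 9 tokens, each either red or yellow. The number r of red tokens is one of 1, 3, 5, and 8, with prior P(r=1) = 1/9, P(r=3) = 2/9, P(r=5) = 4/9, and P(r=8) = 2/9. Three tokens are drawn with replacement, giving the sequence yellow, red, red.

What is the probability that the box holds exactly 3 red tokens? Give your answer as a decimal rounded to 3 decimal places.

Under each hypothesis, the probability of the observed sequence is: P(data | r = 1) = (8/9)(1/9)(1/9) = 0.010974; P(data | r = 3) = (6/9)(3/9)(3/9) = 0.074074; P(data | r = 5) = (4/9)(5/9)(5/9) = 0.13717; P(data | r = 8) = (1/9)(8/9)(8/9) = 0.087791.
The prior-weighted likelihoods are 1/9 · 0.010974 = 0.0012193, 2/9 · 0.074074 = 0.016461, 4/9 · 0.13717 = 0.060966, 2/9 · 0.087791 = 0.019509; summing to 0.098156.
By Bayes' rule, P(r = 3 | data) = (0.016461) / (0.098156) = 0.1677.

0.168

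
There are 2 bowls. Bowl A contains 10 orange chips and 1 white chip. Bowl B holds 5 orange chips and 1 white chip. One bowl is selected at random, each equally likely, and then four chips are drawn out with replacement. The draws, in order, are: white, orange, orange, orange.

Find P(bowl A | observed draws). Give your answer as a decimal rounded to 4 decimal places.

For each hypothesis, P(data | H) works out to: P(data | bowl A) = (1/11)(10/11)(10/11)(10/11) = 0.068301; P(data | bowl B) = (1/6)(5/6)(5/6)(5/6) = 0.096451.
The prior-weighted likelihoods are 1/2 · 0.068301 = 0.034151, 1/2 · 0.096451 = 0.048225; with total 0.082376.
By Bayes' rule, P(bowl A | data) = (0.034151) / (0.082376) = 0.41457.

0.4146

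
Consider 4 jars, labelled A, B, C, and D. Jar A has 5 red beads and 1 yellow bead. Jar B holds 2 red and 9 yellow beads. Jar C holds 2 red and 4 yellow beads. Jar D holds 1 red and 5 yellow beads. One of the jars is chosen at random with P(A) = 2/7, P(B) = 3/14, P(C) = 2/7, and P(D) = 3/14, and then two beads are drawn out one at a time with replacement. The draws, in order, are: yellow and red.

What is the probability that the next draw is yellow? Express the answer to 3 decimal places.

0.606

Under each hypothesis, the probability of the observed sequence is: P(data | jar A) = (1/6)(5/6) = 0.13889; P(data | jar B) = (9/11)(2/11) = 0.14876; P(data | jar C) = (4/6)(2/6) = 0.22222; P(data | jar D) = (5/6)(1/6) = 0.13889.
Weighting by the prior gives 2/7 · 0.13889 = 0.039683, 3/14 · 0.14876 = 0.031877, 2/7 · 0.22222 = 0.063492, 3/14 · 0.13889 = 0.029762; these sum to 0.16481.
The posterior is then P(jar A | data) = 0.24077, P(jar B | data) = 0.19341, P(jar C | data) = 0.38524, P(jar D | data) = 0.18058.
Averaging over the posterior, P(yellow next | data) = (1/6)(0.24077) + (9/11)(0.19341) + (2/3)(0.38524) + (5/6)(0.18058) = 0.60568.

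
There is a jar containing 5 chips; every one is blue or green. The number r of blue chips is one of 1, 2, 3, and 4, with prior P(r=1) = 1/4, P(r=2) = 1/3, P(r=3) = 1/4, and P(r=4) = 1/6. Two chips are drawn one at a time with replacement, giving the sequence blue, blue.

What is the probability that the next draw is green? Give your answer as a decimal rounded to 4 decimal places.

0.3744

Under each hypothesis, the probability of the observed sequence is: P(data | r = 1) = (1/5)(1/5) = 1/25; P(data | r = 2) = (2/5)(2/5) = 4/25; P(data | r = 3) = (3/5)(3/5) = 9/25; P(data | r = 4) = (4/5)(4/5) = 16/25.
Multiplying each by its prior: 1/4 · 1/25 = 1/100, 1/3 · 4/25 = 4/75, 1/4 · 9/25 = 9/100, 1/6 · 16/25 = 8/75; with total 13/50.
The posterior is then P(r = 1 | data) = 1/26, P(r = 2 | data) = 8/39, P(r = 3 | data) = 9/26, P(r = 4 | data) = 16/39.
So P(green next | data) = Σ P(green next | H) P(H | data) = (4/5)(1/26) + (3/5)(8/39) + (2/5)(9/26) + (1/5)(16/39) = 73/195.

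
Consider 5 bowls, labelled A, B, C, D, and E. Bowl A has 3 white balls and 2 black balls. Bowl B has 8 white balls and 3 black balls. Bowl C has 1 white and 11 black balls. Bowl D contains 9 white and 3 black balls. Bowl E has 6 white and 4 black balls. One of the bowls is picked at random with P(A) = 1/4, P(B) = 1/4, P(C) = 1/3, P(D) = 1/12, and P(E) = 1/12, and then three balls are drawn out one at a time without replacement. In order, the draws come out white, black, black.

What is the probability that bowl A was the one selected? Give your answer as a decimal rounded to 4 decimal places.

0.3262

The likelihood of the observed sequence under each hypothesis: P(data | bowl A) = (3/5)(2/4)(1/3) = 0.1; P(data | bowl B) = (8/11)(3/10)(2/9) = 0.048485; P(data | bowl C) = (1/12)(11/11)(10/10) = 0.083333; P(data | bowl D) = (9/12)(3/11)(2/10) = 0.040909; P(data | bowl E) = (6/10)(4/9)(3/8) = 0.1.
The prior-weighted likelihoods are 1/4 · 0.1 = 0.025, 1/4 · 0.048485 = 0.012121, 1/3 · 0.083333 = 0.027778, 1/12 · 0.040909 = 0.0034091, 1/12 · 0.1 = 0.0083333; these sum to 0.076641.
So P(bowl A | data) = (0.025) / (0.076641) = 0.32619.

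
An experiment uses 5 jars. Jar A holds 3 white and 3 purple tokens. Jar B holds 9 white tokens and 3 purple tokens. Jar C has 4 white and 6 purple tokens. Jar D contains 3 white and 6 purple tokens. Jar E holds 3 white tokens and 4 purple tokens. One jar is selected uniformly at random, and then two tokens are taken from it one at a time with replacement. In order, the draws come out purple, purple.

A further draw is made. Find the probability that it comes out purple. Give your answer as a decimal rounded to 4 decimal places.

The likelihood of the observed sequence under each hypothesis: P(data | jar A) = (3/6)(3/6) = 0.25; P(data | jar B) = (3/12)(3/12) = 0.0625; P(data | jar C) = (6/10)(6/10) = 0.36; P(data | jar D) = (6/9)(6/9) = 0.44444; P(data | jar E) = (4/7)(4/7) = 0.32653.
Weighting by the prior gives 1/5 · 0.25 = 0.05, 1/5 · 0.0625 = 0.0125, 1/5 · 0.36 = 0.072, 1/5 · 0.44444 = 0.088889, 1/5 · 0.32653 = 0.065306; with total 0.2887.
Normalising, the posterior is P(jar A | data) = 0.17319, P(jar B | data) = 0.043298, P(jar C | data) = 0.2494, P(jar D | data) = 0.3079, P(jar E | data) = 0.22621.
So P(purple next | data) = Σ P(purple next | H) P(H | data) = (1/2)(0.17319) + (1/4)(0.043298) + (3/5)(0.2494) + (2/3)(0.3079) + (4/7)(0.22621) = 0.58159.

0.5816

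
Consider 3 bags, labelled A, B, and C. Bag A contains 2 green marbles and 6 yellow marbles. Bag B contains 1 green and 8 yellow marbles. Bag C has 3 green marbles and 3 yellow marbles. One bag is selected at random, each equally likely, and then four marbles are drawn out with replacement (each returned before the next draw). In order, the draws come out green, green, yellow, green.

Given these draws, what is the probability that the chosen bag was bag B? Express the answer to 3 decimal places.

For each hypothesis, P(data | H) works out to: P(data | bag A) = (2/8)(2/8)(6/8)(2/8) = 0.011719; P(data | bag B) = (1/9)(1/9)(8/9)(1/9) = 0.0012193; P(data | bag C) = (3/6)(3/6)(3/6)(3/6) = 0.0625.
Weighting by the prior gives 1/3 · 0.011719 = 0.0039062, 1/3 · 0.0012193 = 0.00040644, 1/3 · 0.0625 = 0.020833; with total 0.025146.
Therefore the posterior P(bag B | data) = (0.00040644) / (0.025146) = 0.016163.

0.016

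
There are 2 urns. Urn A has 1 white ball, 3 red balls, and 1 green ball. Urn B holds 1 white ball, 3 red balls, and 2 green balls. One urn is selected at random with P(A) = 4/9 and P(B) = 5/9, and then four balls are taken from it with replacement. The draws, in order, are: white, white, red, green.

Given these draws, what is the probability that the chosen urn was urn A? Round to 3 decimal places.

The likelihood of the observed sequence under each hypothesis: P(data | urn A) = (1/5)(1/5)(3/5)(1/5) = 0.0048; P(data | urn B) = (1/6)(1/6)(3/6)(2/6) = 0.0046296.
Multiplying each by its prior: 4/9 · 0.0048 = 0.0021333, 5/9 · 0.0046296 = 0.002572; with total 0.0047053.
Therefore the posterior P(urn A | data) = (0.0021333) / (0.0047053) = 0.45338.

0.453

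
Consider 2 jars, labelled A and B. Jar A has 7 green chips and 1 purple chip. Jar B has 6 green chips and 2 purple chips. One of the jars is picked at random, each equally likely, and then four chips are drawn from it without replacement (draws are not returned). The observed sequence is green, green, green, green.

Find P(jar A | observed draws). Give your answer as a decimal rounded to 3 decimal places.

0.700

Under each hypothesis, the probability of the observed sequence is: P(data | jar A) = (7/8)(6/7)(5/6)(4/5) = 1/2; P(data | jar B) = (6/8)(5/7)(4/6)(3/5) = 3/14.
The prior-weighted likelihoods are 1/2 · 1/2 = 1/4, 1/2 · 3/14 = 3/28; with total 5/14.
Hence P(jar A | data) = (1/4) / (5/14) = 7/10.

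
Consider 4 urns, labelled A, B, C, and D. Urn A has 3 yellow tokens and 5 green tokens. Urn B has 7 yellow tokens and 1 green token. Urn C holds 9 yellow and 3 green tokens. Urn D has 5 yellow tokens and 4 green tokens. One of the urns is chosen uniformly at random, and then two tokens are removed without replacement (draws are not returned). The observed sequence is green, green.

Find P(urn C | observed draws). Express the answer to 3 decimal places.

0.080

The likelihood of the observed sequence under each hypothesis: P(data | urn A) = (5/8)(4/7) = 0.35714; P(data | urn B) = (1/8)(0/7) = 0; P(data | urn C) = (3/12)(2/11) = 0.045455; P(data | urn D) = (4/9)(3/8) = 0.16667.
Multiplying each by its prior: 1/4 · 0.35714 = 0.089286, 1/4 · 0 = 0, 1/4 · 0.045455 = 0.011364, 1/4 · 0.16667 = 0.041667; with total 0.14232.
Therefore the posterior P(urn C | data) = (0.011364) / (0.14232) = 0.079848.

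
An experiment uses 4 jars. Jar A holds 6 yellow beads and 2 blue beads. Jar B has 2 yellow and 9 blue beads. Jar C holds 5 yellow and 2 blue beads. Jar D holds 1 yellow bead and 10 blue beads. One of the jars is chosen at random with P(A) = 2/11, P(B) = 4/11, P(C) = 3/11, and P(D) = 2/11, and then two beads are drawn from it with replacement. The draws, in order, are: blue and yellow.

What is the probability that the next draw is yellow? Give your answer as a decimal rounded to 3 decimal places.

0.482

Compute the likelihood of the observed sequence for each case: P(data | jar A) = (2/8)(6/8) = 0.1875; P(data | jar B) = (9/11)(2/11) = 0.14876; P(data | jar C) = (2/7)(5/7) = 0.20408; P(data | jar D) = (10/11)(1/11) = 0.082645.
The prior-weighted likelihoods are 2/11 · 0.1875 = 0.034091, 4/11 · 0.14876 = 0.054095, 3/11 · 0.20408 = 0.055659, 2/11 · 0.082645 = 0.015026; summing to 0.15887.
Dividing through by the total gives posterior P(jar A | data) = 0.21458, P(jar B | data) = 0.3405, P(jar C | data) = 0.35034, P(jar D | data) = 0.094582.
Averaging over the posterior, P(yellow next | data) = (3/4)(0.21458) + (2/11)(0.3405) + (5/7)(0.35034) + (1/11)(0.094582) = 0.48169.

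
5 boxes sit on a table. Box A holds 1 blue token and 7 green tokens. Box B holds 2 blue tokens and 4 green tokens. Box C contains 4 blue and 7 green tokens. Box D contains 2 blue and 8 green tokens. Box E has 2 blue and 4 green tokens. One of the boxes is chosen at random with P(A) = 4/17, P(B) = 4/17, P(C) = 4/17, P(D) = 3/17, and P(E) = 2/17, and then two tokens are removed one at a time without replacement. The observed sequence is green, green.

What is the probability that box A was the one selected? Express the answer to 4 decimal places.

Compute the likelihood of the observed sequence for each case: P(data | box A) = (7/8)(6/7) = 0.75; P(data | box B) = (4/6)(3/5) = 0.4; P(data | box C) = (7/11)(6/10) = 0.38182; P(data | box D) = (8/10)(7/9) = 0.62222; P(data | box E) = (4/6)(3/5) = 0.4.
Weighting by the prior gives 4/17 · 0.75 = 0.17647, 4/17 · 0.4 = 0.094118, 4/17 · 0.38182 = 0.08984, 3/17 · 0.62222 = 0.1098, 2/17 · 0.4 = 0.047059; with total 0.51729.
Therefore the posterior P(box A | data) = (0.17647) / (0.51729) = 0.34114.

0.3411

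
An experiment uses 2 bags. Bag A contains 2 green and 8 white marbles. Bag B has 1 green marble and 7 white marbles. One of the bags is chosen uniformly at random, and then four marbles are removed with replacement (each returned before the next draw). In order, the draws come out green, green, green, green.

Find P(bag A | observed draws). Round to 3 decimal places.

For each hypothesis, P(data | H) works out to: P(data | bag A) = (2/10)(2/10)(2/10)(2/10) = 0.0016; P(data | bag B) = (1/8)(1/8)(1/8)(1/8) = 0.00024414.
Multiplying each by its prior: 1/2 · 0.0016 = 0.0008, 1/2 · 0.00024414 = 0.00012207; with total 0.00092207.
Hence P(bag A | data) = (0.0008) / (0.00092207) = 0.86761.

0.868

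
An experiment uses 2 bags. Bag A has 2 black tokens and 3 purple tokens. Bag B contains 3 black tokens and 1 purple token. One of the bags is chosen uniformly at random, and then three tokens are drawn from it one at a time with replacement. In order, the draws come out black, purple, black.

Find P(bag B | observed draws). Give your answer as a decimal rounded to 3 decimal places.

0.594

Compute the likelihood of the observed sequence for each case: P(data | bag A) = (2/5)(3/5)(2/5) = 0.096; P(data | bag B) = (3/4)(1/4)(3/4) = 0.14062.
The prior-weighted likelihoods are 1/2 · 0.096 = 0.048, 1/2 · 0.14062 = 0.070312; summing to 0.11831.
Therefore the posterior P(bag B | data) = (0.070312) / (0.11831) = 0.59429.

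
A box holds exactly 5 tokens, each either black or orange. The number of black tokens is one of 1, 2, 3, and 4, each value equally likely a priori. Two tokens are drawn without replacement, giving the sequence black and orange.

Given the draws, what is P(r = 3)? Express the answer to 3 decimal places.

0.300

Compute the likelihood of the observed sequence for each case: P(data | r = 1) = (1/5)(4/4) = 1/5; P(data | r = 2) = (2/5)(3/4) = 3/10; P(data | r = 3) = (3/5)(2/4) = 3/10; P(data | r = 4) = (4/5)(1/4) = 1/5.
Weighting by the prior gives 1/4 · 1/5 = 1/20, 1/4 · 3/10 = 3/40, 1/4 · 3/10 = 3/40, 1/4 · 1/5 = 1/20; summing to 1/4.
Therefore the posterior P(r = 3 | data) = (3/40) / (1/4) = 3/10.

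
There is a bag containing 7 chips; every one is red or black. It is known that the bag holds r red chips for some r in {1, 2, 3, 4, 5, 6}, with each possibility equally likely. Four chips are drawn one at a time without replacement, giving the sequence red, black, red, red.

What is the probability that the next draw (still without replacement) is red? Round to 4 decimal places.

Compute the likelihood of the observed sequence for each case: P(data | r = 1) = (1/7)(6/6)(0/5) = 0; P(data | r = 2) = (2/7)(5/6)(1/5)(0/4) = 0; P(data | r = 3) = (3/7)(4/6)(2/5)(1/4) = 1/35; P(data | r = 4) = (4/7)(3/6)(3/5)(2/4) = 3/35; P(data | r = 5) = (5/7)(2/6)(4/5)(3/4) = 1/7; P(data | r = 6) = (6/7)(1/6)(5/5)(4/4) = 1/7.
Weighting by the prior gives 1/6 · 0 = 0, 1/6 · 0 = 0, 1/6 · 1/35 = 1/210, 1/6 · 3/35 = 1/70, 1/6 · 1/7 = 1/42, 1/6 · 1/7 = 1/42; summing to 1/15.
Dividing through by the total gives posterior P(r = 1 | data) = 0, P(r = 2 | data) = 0, P(r = 3 | data) = 1/14, P(r = 4 | data) = 3/14, P(r = 5 | data) = 5/14, P(r = 6 | data) = 5/14.
Averaging over the posterior, P(red next | data) = (0)(1/14) + (1/3)(3/14) + (2/3)(5/14) + (1)(5/14) = 2/3.

0.6667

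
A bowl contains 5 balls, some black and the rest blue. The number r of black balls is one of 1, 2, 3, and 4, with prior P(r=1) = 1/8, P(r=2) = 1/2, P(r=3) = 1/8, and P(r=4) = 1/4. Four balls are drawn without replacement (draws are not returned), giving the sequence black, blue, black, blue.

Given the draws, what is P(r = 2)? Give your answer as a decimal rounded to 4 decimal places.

0.8000

The likelihood of the observed sequence under each hypothesis: P(data | r = 1) = (1/5)(4/4)(0/3) = 0; P(data | r = 2) = (2/5)(3/4)(1/3)(2/2) = 1/10; P(data | r = 3) = (3/5)(2/4)(2/3)(1/2) = 1/10; P(data | r = 4) = (4/5)(1/4)(3/3)(0/2) = 0.
The prior-weighted likelihoods are 1/8 · 0 = 0, 1/2 · 1/10 = 1/20, 1/8 · 1/10 = 1/80, 1/4 · 0 = 0; these sum to 1/16.
So P(r = 2 | data) = (1/20) / (1/16) = 4/5.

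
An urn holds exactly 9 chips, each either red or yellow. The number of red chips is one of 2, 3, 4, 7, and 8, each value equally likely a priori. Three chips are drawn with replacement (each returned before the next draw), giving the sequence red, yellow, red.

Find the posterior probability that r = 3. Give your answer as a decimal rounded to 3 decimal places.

Under each hypothesis, the probability of the observed sequence is: P(data | r = 2) = (2/9)(7/9)(2/9) = 0.038409; P(data | r = 3) = (3/9)(6/9)(3/9) = 0.074074; P(data | r = 4) = (4/9)(5/9)(4/9) = 0.10974; P(data | r = 7) = (7/9)(2/9)(7/9) = 0.13443; P(data | r = 8) = (8/9)(1/9)(8/9) = 0.087791.
Multiplying each by its prior: 1/5 · 0.038409 = 0.0076818, 1/5 · 0.074074 = 0.014815, 1/5 · 0.10974 = 0.021948, 1/5 · 0.13443 = 0.026886, 1/5 · 0.087791 = 0.017558; these sum to 0.088889.
Hence P(r = 3 | data) = (0.014815) / (0.088889) = 0.16667.

0.167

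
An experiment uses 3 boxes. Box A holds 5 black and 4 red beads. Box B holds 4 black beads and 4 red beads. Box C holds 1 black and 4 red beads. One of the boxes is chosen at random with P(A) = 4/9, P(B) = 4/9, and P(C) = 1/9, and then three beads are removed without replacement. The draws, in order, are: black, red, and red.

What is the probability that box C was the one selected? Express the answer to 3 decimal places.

0.160

For each hypothesis, P(data | H) works out to: P(data | box A) = (5/9)(4/8)(3/7) = 5/42; P(data | box B) = (4/8)(4/7)(3/6) = 1/7; P(data | box C) = (1/5)(4/4)(3/3) = 1/5.
The prior-weighted likelihoods are 4/9 · 5/42 = 10/189, 4/9 · 1/7 = 4/63, 1/9 · 1/5 = 1/45; with total 131/945.
By Bayes' rule, P(box C | data) = (1/45) / (131/945) = 21/131.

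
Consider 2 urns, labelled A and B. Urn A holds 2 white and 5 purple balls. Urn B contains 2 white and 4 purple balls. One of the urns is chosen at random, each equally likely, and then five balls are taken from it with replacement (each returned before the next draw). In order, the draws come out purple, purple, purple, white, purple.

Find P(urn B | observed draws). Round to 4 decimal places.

0.4696

The likelihood of the observed sequence under each hypothesis: P(data | urn A) = (5/7)(5/7)(5/7)(2/7)(5/7) = 0.074374; P(data | urn B) = (4/6)(4/6)(4/6)(2/6)(4/6) = 0.065844.
The prior-weighted likelihoods are 1/2 · 0.074374 = 0.037187, 1/2 · 0.065844 = 0.032922; with total 0.070109.
So P(urn B | data) = (0.032922) / (0.070109) = 0.46958.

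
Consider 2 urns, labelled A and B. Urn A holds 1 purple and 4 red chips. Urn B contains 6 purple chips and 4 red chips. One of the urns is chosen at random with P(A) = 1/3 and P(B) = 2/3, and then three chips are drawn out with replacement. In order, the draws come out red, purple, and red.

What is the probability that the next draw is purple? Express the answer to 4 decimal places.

Compute the likelihood of the observed sequence for each case: P(data | urn A) = (4/5)(1/5)(4/5) = 16/125; P(data | urn B) = (4/10)(6/10)(4/10) = 12/125.
Multiplying each by its prior: 1/3 · 16/125 = 16/375, 2/3 · 12/125 = 8/125; these sum to 8/75.
Normalising, the posterior is P(urn A | data) = 2/5, P(urn B | data) = 3/5.
The predictive probability is P(purple next | data) = (1/5)(2/5) + (3/5)(3/5) = 11/25.

0.4400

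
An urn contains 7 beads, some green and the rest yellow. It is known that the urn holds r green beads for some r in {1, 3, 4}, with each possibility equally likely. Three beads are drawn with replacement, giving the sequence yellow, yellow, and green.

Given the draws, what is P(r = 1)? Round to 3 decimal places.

0.300

Compute the likelihood of the observed sequence for each case: P(data | r = 1) = (6/7)(6/7)(1/7) = 36/343; P(data | r = 3) = (4/7)(4/7)(3/7) = 48/343; P(data | r = 4) = (3/7)(3/7)(4/7) = 36/343.
The prior-weighted likelihoods are 1/3 · 36/343 = 12/343, 1/3 · 48/343 = 16/343, 1/3 · 36/343 = 12/343; summing to 40/343.
So P(r = 1 | data) = (12/343) / (40/343) = 3/10.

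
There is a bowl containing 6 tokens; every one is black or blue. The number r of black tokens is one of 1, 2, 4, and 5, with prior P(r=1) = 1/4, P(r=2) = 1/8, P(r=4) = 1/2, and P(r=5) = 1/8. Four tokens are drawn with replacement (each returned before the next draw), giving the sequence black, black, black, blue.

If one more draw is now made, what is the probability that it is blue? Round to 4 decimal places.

0.3257

Under each hypothesis, the probability of the observed sequence is: P(data | r = 1) = (1/6)(1/6)(1/6)(5/6) = 0.003858; P(data | r = 2) = (2/6)(2/6)(2/6)(4/6) = 0.024691; P(data | r = 4) = (4/6)(4/6)(4/6)(2/6) = 0.098765; P(data | r = 5) = (5/6)(5/6)(5/6)(1/6) = 0.096451.
Weighting by the prior gives 1/4 · 0.003858 = 0.00096451, 1/8 · 0.024691 = 0.0030864, 1/2 · 0.098765 = 0.049383, 1/8 · 0.096451 = 0.012056; these sum to 0.06549.
The posterior is then P(r = 1 | data) = 0.014728, P(r = 2 | data) = 0.047128, P(r = 4 | data) = 0.75405, P(r = 5 | data) = 0.18409.
So P(blue next | data) = Σ P(blue next | H) P(H | data) = (5/6)(0.014728) + (2/3)(0.047128) + (1/3)(0.75405) + (1/6)(0.18409) = 0.32572.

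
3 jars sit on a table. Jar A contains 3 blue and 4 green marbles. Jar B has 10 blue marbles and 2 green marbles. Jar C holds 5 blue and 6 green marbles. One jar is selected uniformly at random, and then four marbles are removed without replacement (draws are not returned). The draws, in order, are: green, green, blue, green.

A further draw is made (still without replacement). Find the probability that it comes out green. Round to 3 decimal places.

0.378

Under each hypothesis, the probability of the observed sequence is: P(data | jar A) = (4/7)(3/6)(3/5)(2/4) = 0.085714; P(data | jar B) = (2/12)(1/11)(10/10)(0/9) = 0; P(data | jar C) = (6/11)(5/10)(5/9)(4/8) = 0.075758.
Weighting by the prior gives 1/3 · 0.085714 = 0.028571, 1/3 · 0 = 0, 1/3 · 0.075758 = 0.025253; with total 0.053824.
Dividing through by the total gives posterior P(jar A | data) = 0.53083, P(jar B | data) = 0, P(jar C | data) = 0.46917.
So P(green next | data) = Σ P(green next | H) P(H | data) = (1/3)(0.53083) + (3/7)(0.46917) = 0.37802.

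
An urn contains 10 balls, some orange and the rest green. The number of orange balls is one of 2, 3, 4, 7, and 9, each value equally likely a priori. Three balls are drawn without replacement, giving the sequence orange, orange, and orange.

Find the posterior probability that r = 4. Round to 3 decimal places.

Compute the likelihood of the observed sequence for each case: P(data | r = 2) = (2/10)(1/9)(0/8) = 0; P(data | r = 3) = (3/10)(2/9)(1/8) = 1/120; P(data | r = 4) = (4/10)(3/9)(2/8) = 1/30; P(data | r = 7) = (7/10)(6/9)(5/8) = 7/24; P(data | r = 9) = (9/10)(8/9)(7/8) = 7/10.
Multiplying each by its prior: 1/5 · 0 = 0, 1/5 · 1/120 = 1/600, 1/5 · 1/30 = 1/150, 1/5 · 7/24 = 7/120, 1/5 · 7/10 = 7/50; summing to 31/150.
Hence P(r = 4 | data) = (1/150) / (31/150) = 1/31.

0.032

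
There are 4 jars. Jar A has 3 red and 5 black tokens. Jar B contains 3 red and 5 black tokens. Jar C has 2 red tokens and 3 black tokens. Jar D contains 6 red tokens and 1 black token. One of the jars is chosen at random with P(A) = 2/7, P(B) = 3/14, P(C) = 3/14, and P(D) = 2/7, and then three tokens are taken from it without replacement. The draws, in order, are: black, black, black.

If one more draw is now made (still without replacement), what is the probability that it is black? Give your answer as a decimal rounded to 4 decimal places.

0.3226

Under each hypothesis, the probability of the observed sequence is: P(data | jar A) = (5/8)(4/7)(3/6) = 5/28; P(data | jar B) = (5/8)(4/7)(3/6) = 5/28; P(data | jar C) = (3/5)(2/4)(1/3) = 1/10; P(data | jar D) = (1/7)(0/6) = 0.
Weighting by the prior gives 2/7 · 5/28 = 5/98, 3/14 · 5/28 = 15/392, 3/14 · 1/10 = 3/140, 2/7 · 0 = 0; summing to 31/280.
Dividing through by the total gives posterior P(jar A | data) = 100/217, P(jar B | data) = 75/217, P(jar C | data) = 6/31, P(jar D | data) = 0.
The predictive probability is P(black next | data) = (2/5)(100/217) + (2/5)(75/217) + (0)(6/31) = 10/31.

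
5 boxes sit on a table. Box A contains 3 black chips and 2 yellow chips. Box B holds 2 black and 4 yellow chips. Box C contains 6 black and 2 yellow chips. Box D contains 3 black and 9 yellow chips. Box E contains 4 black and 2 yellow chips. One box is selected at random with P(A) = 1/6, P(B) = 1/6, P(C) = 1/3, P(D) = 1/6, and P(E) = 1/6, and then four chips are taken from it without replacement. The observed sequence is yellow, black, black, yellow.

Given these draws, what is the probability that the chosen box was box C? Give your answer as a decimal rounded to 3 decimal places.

Under each hypothesis, the probability of the observed sequence is: P(data | box A) = (2/5)(3/4)(2/3)(1/2) = 0.1; P(data | box B) = (4/6)(2/5)(1/4)(3/3) = 0.066667; P(data | box C) = (2/8)(6/7)(5/6)(1/5) = 0.035714; P(data | box D) = (9/12)(3/11)(2/10)(8/9) = 0.036364; P(data | box E) = (2/6)(4/5)(3/4)(1/3) = 0.066667.
The prior-weighted likelihoods are 1/6 · 0.1 = 0.016667, 1/6 · 0.066667 = 0.011111, 1/3 · 0.035714 = 0.011905, 1/6 · 0.036364 = 0.0060606, 1/6 · 0.066667 = 0.011111; summing to 0.056854.
So P(box C | data) = (0.011905) / (0.056854) = 0.20939.

0.209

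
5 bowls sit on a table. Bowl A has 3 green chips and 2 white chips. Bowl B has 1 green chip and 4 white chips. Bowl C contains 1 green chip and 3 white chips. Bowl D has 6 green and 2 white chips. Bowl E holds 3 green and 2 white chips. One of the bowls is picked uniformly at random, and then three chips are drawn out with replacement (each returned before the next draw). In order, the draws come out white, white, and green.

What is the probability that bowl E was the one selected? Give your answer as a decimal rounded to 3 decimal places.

0.189

The likelihood of the observed sequence under each hypothesis: P(data | bowl A) = (2/5)(2/5)(3/5) = 0.096; P(data | bowl B) = (4/5)(4/5)(1/5) = 0.128; P(data | bowl C) = (3/4)(3/4)(1/4) = 0.14062; P(data | bowl D) = (2/8)(2/8)(6/8) = 0.046875; P(data | bowl E) = (2/5)(2/5)(3/5) = 0.096.
Multiplying each by its prior: 1/5 · 0.096 = 0.0192, 1/5 · 0.128 = 0.0256, 1/5 · 0.14062 = 0.028125, 1/5 · 0.046875 = 0.009375, 1/5 · 0.096 = 0.0192; with total 0.1015.
By Bayes' rule, P(bowl E | data) = (0.0192) / (0.1015) = 0.18916.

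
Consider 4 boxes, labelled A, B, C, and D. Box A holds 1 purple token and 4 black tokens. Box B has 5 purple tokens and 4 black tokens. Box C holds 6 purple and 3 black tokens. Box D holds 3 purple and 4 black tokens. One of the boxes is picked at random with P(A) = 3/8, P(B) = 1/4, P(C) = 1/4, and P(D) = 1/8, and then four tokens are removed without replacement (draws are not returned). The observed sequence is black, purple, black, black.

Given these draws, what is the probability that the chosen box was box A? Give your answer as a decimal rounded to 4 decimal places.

The likelihood of the observed sequence under each hypothesis: P(data | box A) = (4/5)(1/4)(3/3)(2/2) = 1/5; P(data | box B) = (4/9)(5/8)(3/7)(2/6) = 5/126; P(data | box C) = (3/9)(6/8)(2/7)(1/6) = 1/84; P(data | box D) = (4/7)(3/6)(3/5)(2/4) = 3/35.
Weighting by the prior gives 3/8 · 1/5 = 3/40, 1/4 · 5/126 = 5/504, 1/4 · 1/84 = 1/336, 1/8 · 3/35 = 3/280; summing to 71/720.
By Bayes' rule, P(box A | data) = (3/40) / (71/720) = 54/71.

0.7606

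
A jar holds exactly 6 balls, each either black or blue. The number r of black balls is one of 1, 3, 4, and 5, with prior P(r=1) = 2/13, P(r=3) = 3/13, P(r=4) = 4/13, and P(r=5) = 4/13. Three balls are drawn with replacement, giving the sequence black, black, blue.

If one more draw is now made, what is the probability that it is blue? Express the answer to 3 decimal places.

Under each hypothesis, the probability of the observed sequence is: P(data | r = 1) = (1/6)(1/6)(5/6) = 0.023148; P(data | r = 3) = (3/6)(3/6)(3/6) = 0.125; P(data | r = 4) = (4/6)(4/6)(2/6) = 0.14815; P(data | r = 5) = (5/6)(5/6)(1/6) = 0.11574.
Multiplying each by its prior: 2/13 · 0.023148 = 0.0035613, 3/13 · 0.125 = 0.028846, 4/13 · 0.14815 = 0.045584, 4/13 · 0.11574 = 0.035613; with total 0.1136.
Dividing through by the total gives posterior P(r = 1 | data) = 0.031348, P(r = 3 | data) = 0.25392, P(r = 4 | data) = 0.40125, P(r = 5 | data) = 0.31348.
The predictive probability is P(blue next | data) = (5/6)(0.031348) + (1/2)(0.25392) + (1/3)(0.40125) + (1/6)(0.31348) = 0.33908.

0.339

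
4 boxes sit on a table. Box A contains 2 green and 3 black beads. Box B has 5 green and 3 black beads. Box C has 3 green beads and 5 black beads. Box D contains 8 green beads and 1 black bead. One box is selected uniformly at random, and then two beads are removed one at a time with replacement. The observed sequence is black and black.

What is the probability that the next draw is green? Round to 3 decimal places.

For each hypothesis, P(data | H) works out to: P(data | box A) = (3/5)(3/5) = 0.36; P(data | box B) = (3/8)(3/8) = 0.14062; P(data | box C) = (5/8)(5/8) = 0.39062; P(data | box D) = (1/9)(1/9) = 0.012346.
Weighting by the prior gives 1/4 · 0.36 = 0.09, 1/4 · 0.14062 = 0.035156, 1/4 · 0.39062 = 0.097656, 1/4 · 0.012346 = 0.0030864; with total 0.2259.
Normalising, the posterior is P(box A | data) = 0.39841, P(box B | data) = 0.15563, P(box C | data) = 0.4323, P(box D | data) = 0.013663.
The predictive probability is P(green next | data) = (2/5)(0.39841) + (5/8)(0.15563) + (3/8)(0.4323) + (8/9)(0.013663) = 0.43089.

0.431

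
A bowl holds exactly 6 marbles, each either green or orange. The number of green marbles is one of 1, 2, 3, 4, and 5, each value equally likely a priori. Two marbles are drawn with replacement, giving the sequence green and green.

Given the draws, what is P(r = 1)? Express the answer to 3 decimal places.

0.018

For each hypothesis, P(data | H) works out to: P(data | r = 1) = (1/6)(1/6) = 1/36; P(data | r = 2) = (2/6)(2/6) = 1/9; P(data | r = 3) = (3/6)(3/6) = 1/4; P(data | r = 4) = (4/6)(4/6) = 4/9; P(data | r = 5) = (5/6)(5/6) = 25/36.
Multiplying each by its prior: 1/5 · 1/36 = 1/180, 1/5 · 1/9 = 1/45, 1/5 · 1/4 = 1/20, 1/5 · 4/9 = 4/45, 1/5 · 25/36 = 5/36; these sum to 11/36.
Hence P(r = 1 | data) = (1/180) / (11/36) = 1/55.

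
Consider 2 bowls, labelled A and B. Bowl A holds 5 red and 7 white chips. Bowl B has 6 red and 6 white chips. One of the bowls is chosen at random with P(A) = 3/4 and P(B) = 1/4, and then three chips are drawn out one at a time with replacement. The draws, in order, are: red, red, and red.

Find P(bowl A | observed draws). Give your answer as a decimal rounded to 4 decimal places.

Under each hypothesis, the probability of the observed sequence is: P(data | bowl A) = (5/12)(5/12)(5/12) = 0.072338; P(data | bowl B) = (6/12)(6/12)(6/12) = 0.125.
The prior-weighted likelihoods are 3/4 · 0.072338 = 0.054253, 1/4 · 0.125 = 0.03125; these sum to 0.085503.
By Bayes' rule, P(bowl A | data) = (0.054253) / (0.085503) = 0.63452.

0.6345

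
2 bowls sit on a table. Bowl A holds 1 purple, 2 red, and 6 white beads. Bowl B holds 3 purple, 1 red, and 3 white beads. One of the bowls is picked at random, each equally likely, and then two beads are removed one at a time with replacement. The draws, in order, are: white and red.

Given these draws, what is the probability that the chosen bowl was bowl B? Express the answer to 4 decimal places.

The likelihood of the observed sequence under each hypothesis: P(data | bowl A) = (6/9)(2/9) = 0.14815; P(data | bowl B) = (3/7)(1/7) = 0.061224.
Multiplying each by its prior: 1/2 · 0.14815 = 0.074074, 1/2 · 0.061224 = 0.030612; summing to 0.10469.
Therefore the posterior P(bowl B | data) = (0.030612) / (0.10469) = 0.29242.

0.2924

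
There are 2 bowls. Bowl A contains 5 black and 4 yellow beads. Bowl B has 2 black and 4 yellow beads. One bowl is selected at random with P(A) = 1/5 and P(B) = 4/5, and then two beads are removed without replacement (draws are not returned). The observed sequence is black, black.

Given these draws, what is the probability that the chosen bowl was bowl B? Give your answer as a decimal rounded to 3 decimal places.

0.490

Under each hypothesis, the probability of the observed sequence is: P(data | bowl A) = (5/9)(4/8) = 5/18; P(data | bowl B) = (2/6)(1/5) = 1/15.
Weighting by the prior gives 1/5 · 5/18 = 1/18, 4/5 · 1/15 = 4/75; these sum to 49/450.
Hence P(bowl B | data) = (4/75) / (49/450) = 24/49.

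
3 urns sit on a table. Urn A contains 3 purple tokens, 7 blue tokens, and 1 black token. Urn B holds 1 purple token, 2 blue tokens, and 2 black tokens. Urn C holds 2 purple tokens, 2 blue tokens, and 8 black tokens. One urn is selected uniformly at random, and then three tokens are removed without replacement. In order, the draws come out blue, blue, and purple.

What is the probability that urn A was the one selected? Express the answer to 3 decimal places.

Compute the likelihood of the observed sequence for each case: P(data | urn A) = (7/11)(6/10)(3/9) = 7/55; P(data | urn B) = (2/5)(1/4)(1/3) = 1/30; P(data | urn C) = (2/12)(1/11)(2/10) = 1/330.
Weighting by the prior gives 1/3 · 7/55 = 7/165, 1/3 · 1/30 = 1/90, 1/3 · 1/330 = 1/990; with total 3/55.
So P(urn A | data) = (7/165) / (3/55) = 7/9.

0.778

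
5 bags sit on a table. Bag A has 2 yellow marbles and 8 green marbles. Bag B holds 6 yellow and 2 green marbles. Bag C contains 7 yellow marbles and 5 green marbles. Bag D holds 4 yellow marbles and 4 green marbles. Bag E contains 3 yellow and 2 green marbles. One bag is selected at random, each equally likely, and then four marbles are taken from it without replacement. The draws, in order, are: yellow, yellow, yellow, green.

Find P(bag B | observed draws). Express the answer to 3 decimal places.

0.368

The likelihood of the observed sequence under each hypothesis: P(data | bag A) = (2/10)(1/9)(0/8) = 0; P(data | bag B) = (6/8)(5/7)(4/6)(2/5) = 0.14286; P(data | bag C) = (7/12)(6/11)(5/10)(5/9) = 0.088384; P(data | bag D) = (4/8)(3/7)(2/6)(4/5) = 0.057143; P(data | bag E) = (3/5)(2/4)(1/3)(2/2) = 0.1.
The prior-weighted likelihoods are 1/5 · 0 = 0, 1/5 · 0.14286 = 0.028571, 1/5 · 0.088384 = 0.017677, 1/5 · 0.057143 = 0.011429, 1/5 · 0.1 = 0.02; these sum to 0.077677.
Hence P(bag B | data) = (0.028571) / (0.077677) = 0.36782.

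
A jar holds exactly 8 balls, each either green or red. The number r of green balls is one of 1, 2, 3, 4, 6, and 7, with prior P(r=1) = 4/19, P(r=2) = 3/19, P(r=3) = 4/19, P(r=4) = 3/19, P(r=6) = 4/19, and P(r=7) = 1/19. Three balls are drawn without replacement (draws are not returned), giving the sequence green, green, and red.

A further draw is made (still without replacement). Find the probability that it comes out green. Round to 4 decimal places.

Under each hypothesis, the probability of the observed sequence is: P(data | r = 1) = (1/8)(0/7) = 0; P(data | r = 2) = (2/8)(1/7)(6/6) = 0.035714; P(data | r = 3) = (3/8)(2/7)(5/6) = 0.089286; P(data | r = 4) = (4/8)(3/7)(4/6) = 0.14286; P(data | r = 6) = (6/8)(5/7)(2/6) = 0.17857; P(data | r = 7) = (7/8)(6/7)(1/6) = 0.125.
Multiplying each by its prior: 4/19 · 0 = 0, 3/19 · 0.035714 = 0.0056391, 4/19 · 0.089286 = 0.018797, 3/19 · 0.14286 = 0.022556, 4/19 · 0.17857 = 0.037594, 1/19 · 0.125 = 0.0065789; summing to 0.091165.
The posterior is then P(r = 1 | data) = 0, P(r = 2 | data) = 0.061856, P(r = 3 | data) = 0.20619, P(r = 4 | data) = 0.24742, P(r = 6 | data) = 0.41237, P(r = 7 | data) = 0.072165.
So P(green next | data) = Σ P(green next | H) P(H | data) = (0)(0.061856) + (1/5)(0.20619) + (2/5)(0.24742) + (4/5)(0.41237) + (1)(0.072165) = 0.54227.

0.5423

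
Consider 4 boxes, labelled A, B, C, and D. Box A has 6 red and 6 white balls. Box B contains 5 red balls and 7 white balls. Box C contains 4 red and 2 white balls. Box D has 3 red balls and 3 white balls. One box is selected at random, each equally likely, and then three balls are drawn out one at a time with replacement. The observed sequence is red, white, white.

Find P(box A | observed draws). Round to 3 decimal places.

For each hypothesis, P(data | H) works out to: P(data | box A) = (6/12)(6/12)(6/12) = 0.125; P(data | box B) = (5/12)(7/12)(7/12) = 0.14178; P(data | box C) = (4/6)(2/6)(2/6) = 0.074074; P(data | box D) = (3/6)(3/6)(3/6) = 0.125.
The prior-weighted likelihoods are 1/4 · 0.125 = 0.03125, 1/4 · 0.14178 = 0.035446, 1/4 · 0.074074 = 0.018519, 1/4 · 0.125 = 0.03125; with total 0.11646.
So P(box A | data) = (0.03125) / (0.11646) = 0.26832.

0.268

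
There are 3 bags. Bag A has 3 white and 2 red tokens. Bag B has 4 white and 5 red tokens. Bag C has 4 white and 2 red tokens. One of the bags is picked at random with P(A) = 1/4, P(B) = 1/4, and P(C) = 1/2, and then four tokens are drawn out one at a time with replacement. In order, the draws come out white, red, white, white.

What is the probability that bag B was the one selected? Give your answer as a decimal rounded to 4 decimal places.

0.1466

Under each hypothesis, the probability of the observed sequence is: P(data | bag A) = (3/5)(2/5)(3/5)(3/5) = 0.0864; P(data | bag B) = (4/9)(5/9)(4/9)(4/9) = 0.048773; P(data | bag C) = (4/6)(2/6)(4/6)(4/6) = 0.098765.
Weighting by the prior gives 1/4 · 0.0864 = 0.0216, 1/4 · 0.048773 = 0.012193, 1/2 · 0.098765 = 0.049383; with total 0.083176.
Therefore the posterior P(bag B | data) = (0.012193) / (0.083176) = 0.1466.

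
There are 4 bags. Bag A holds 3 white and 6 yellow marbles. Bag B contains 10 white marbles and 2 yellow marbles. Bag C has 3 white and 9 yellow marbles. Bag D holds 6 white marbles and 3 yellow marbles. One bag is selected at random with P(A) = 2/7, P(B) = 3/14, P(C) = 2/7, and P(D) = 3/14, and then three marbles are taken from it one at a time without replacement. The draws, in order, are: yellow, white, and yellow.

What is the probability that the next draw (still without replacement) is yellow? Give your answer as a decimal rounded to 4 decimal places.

For each hypothesis, P(data | H) works out to: P(data | bag A) = (6/9)(3/8)(5/7) = 5/28; P(data | bag B) = (2/12)(10/11)(1/10) = 1/66; P(data | bag C) = (9/12)(3/11)(8/10) = 9/55; P(data | bag D) = (3/9)(6/8)(2/7) = 1/14.
The prior-weighted likelihoods are 2/7 · 5/28 = 5/98, 3/14 · 1/66 = 1/308, 2/7 · 9/55 = 18/385, 3/14 · 1/14 = 3/196; summing to 57/490.
The posterior is then P(bag A | data) = 0.4386, P(bag B | data) = 0.027911, P(bag C | data) = 0.40191, P(bag D | data) = 0.13158.
Averaging over the posterior, P(yellow next | data) = (2/3)(0.4386) + (0)(0.027911) + (7/9)(0.40191) + (1/6)(0.13158) = 0.62693.

0.6269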